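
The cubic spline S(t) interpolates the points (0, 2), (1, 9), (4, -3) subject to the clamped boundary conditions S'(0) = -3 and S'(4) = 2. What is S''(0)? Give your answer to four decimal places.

39.5000

Let M_i = S''(x_i). Step sizes h_i = 1, 3; slopes of the chords Δ_i = (y_(i+1) - y_i)/h_i = 7, -4.
  1·M_0 + 8·M_1 + 3·M_2 = 6(Δ_1 - Δ_0) = -66
Clamped end conditions give two more equations: 2h_0·M_0 + h_0·M_1 = 6(Δ_0 - S'(0)) = 60 and h_1·M_1 + 2h_1·M_2 = 6(S'(4) - Δ_1) = 36.
Solving: M_0 = 79/2, M_1 = -19, M_2 = 31/2.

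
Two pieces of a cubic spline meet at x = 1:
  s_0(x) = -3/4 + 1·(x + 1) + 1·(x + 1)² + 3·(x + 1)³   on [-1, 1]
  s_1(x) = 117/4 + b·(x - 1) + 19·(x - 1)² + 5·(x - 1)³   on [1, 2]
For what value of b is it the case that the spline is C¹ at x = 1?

41

s_0'(x) = 1 + 2·(x + 1) + 9·(x + 1)², so s_0'(1) = 41. On the right, s_1'(1) = b, so b = 41.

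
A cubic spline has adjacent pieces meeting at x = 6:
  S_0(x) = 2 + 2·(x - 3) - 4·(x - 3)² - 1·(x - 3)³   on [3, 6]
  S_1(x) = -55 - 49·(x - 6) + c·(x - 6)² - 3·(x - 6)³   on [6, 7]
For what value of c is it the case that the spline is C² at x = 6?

-13

S_0''(x) = -8 - 6·(x - 3), so S_0''(6) = -26. On the right, S_1''(6) = 2c, so c = -13.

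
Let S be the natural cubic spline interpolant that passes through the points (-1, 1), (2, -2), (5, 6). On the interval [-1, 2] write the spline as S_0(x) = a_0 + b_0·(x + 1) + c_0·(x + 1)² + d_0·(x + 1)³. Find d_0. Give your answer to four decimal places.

0.1019

Write m_i for S''(x_i). With h_i = 3, 3 and divided differences Δ_i = -1, 8/3, the continuity of S' gives the tridiagonal system
  3·m_0 + 12·m_1 + 3·m_2 = 6(Δ_1 - Δ_0) = 22
Natural end conditions: m_0 = m_2 = 0.
Forward elimination and back-substitution give m_0 = 0, m_1 = 11/6, m_2 = 0.
On [-1, 2], with S_0(x) = a_0 + b_0·(x + 1) + c_0·(x + 1)² + d_0·(x + 1)³: c_0 = m_0/2 = 0, d_0 = (m_1 - m_0)/(6h_0) = 11/108, b_0 = Δ_0 - h_0(2m_0 + m_1)/6 = -23/12.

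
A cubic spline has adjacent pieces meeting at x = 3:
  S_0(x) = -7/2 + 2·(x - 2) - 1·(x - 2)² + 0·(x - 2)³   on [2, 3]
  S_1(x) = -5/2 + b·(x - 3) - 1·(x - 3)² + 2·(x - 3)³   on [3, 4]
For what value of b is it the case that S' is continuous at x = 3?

S_0'(x) = 2 - 2·(x - 2) + 0·(x - 2)², so S_0'(3) = 0. On the right, S_1'(3) = b, so b = 0.

0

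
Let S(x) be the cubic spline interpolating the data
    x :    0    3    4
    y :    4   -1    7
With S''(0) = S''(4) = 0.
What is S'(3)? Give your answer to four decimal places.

With m_i denoting the second derivative at x_i, h_i = 3, 1, and Δ_i = (y_(i+1) − y_i)/h_i = -5/3, 8:
  3·m_0 + 8·m_1 + 1·m_2 = 6(Δ_1 - Δ_0) = 58
Natural end conditions: m_0 = m_2 = 0.
Forward elimination and back-substitution give m_0 = 0, m_1 = 29/4, m_2 = 0.
On [3, 4], S'(x) = b_1 + 2c_1·(x - 3) + 3d_1·(x - 3)² with b_1 = Δ_1 - h_1(2m_1 + m_2)/6 = 67/12, c_1 = m_1/2 = 29/8, d_1 = (m_2 - m_1)/(6h_1) = -29/24. So S'(3) = 67/12.

5.5833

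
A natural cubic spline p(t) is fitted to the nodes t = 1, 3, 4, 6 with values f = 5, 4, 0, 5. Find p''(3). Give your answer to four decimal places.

Put σ_i = p'' at the i-th knot. Here h = (2, 1, 2) and Δ = (-1/2, -4, 5/2), so the interior equations h_(i-1)·σ_(i-1) + 2(h_(i-1)+h_i)·σ_i + h_i·σ_(i+1) = 6(Δ_i − Δ_(i-1)) read
  2·σ_0 + 6·σ_1 + 1·σ_2 = 6(Δ_1 - Δ_0) = -21
  1·σ_1 + 6·σ_2 + 2·σ_3 = 6(Δ_2 - Δ_1) = 39
Natural end conditions: σ_0 = σ_3 = 0.
Solving the tridiagonal system: σ_0 = 0, σ_1 = -33/7, σ_2 = 51/7, σ_3 = 0.

-4.7143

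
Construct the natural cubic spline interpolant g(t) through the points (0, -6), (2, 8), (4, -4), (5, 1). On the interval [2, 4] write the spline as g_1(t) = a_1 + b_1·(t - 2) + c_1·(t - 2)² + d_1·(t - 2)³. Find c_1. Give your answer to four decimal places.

-6.8182

With M_i denoting the second derivative at x_i, h_i = 2, 2, 1, and Δ_i = (y_(i+1) − y_i)/h_i = 7, -6, 5:
  2·M_0 + 8·M_1 + 2·M_2 = 6(Δ_1 - Δ_0) = -78
  2·M_1 + 6·M_2 + 1·M_3 = 6(Δ_2 - Δ_1) = 66
Natural end conditions: M_0 = M_3 = 0.
Hence M_0 = 0, M_1 = -150/11, M_2 = 171/11, M_3 = 0.
On [2, 4], with g_1(t) = a_1 + b_1·(t - 2) + c_1·(t - 2)² + d_1·(t - 2)³: c_1 = M_1/2 = -75/11, d_1 = (M_2 - M_1)/(6h_1) = 107/44, b_1 = Δ_1 - h_1(2M_1 + M_2)/6 = -23/11.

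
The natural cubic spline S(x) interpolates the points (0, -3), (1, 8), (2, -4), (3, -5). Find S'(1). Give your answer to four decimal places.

-2.7333

Write M_i for S''(x_i). With h_i = 1, 1, 1 and divided differences Δ_i = 11, -12, -1, the continuity of S' gives the tridiagonal system
  1·M_0 + 4·M_1 + 1·M_2 = 6(Δ_1 - Δ_0) = -138
  1·M_1 + 4·M_2 + 1·M_3 = 6(Δ_2 - Δ_1) = 66
Natural end conditions: M_0 = M_3 = 0.
Hence M_0 = 0, M_1 = -206/5, M_2 = 134/5, M_3 = 0.
On [1, 2], S'(x) = b_1 + 2c_1·(x - 1) + 3d_1·(x - 1)² with b_1 = Δ_1 - h_1(2M_1 + M_2)/6 = -41/15, c_1 = M_1/2 = -103/5, d_1 = (M_2 - M_1)/(6h_1) = 34/3. So S'(1) = -41/15.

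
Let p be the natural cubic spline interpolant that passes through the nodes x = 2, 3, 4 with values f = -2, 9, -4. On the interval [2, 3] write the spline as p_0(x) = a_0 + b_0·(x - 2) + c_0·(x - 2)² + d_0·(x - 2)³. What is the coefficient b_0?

With m_i denoting the second derivative at x_i, h_i = 1, 1, and Δ_i = (y_(i+1) − y_i)/h_i = 11, -13:
  1·m_0 + 4·m_1 + 1·m_2 = 6(Δ_1 - Δ_0) = -144
Natural end conditions: m_0 = m_2 = 0.
Hence m_0 = 0, m_1 = -36, m_2 = 0.
On [2, 3], with p_0(x) = a_0 + b_0·(x - 2) + c_0·(x - 2)² + d_0·(x - 2)³: c_0 = m_0/2 = 0, d_0 = (m_1 - m_0)/(6h_0) = -6, b_0 = Δ_0 - h_0(2m_0 + m_1)/6 = 17.

17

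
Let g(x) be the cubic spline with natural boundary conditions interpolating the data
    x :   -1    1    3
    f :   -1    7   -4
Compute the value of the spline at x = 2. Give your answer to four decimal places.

With σ_i denoting the second derivative at x_i, h_i = 2, 2, and Δ_i = (y_(i+1) − y_i)/h_i = 4, -11/2:
  2·σ_0 + 8·σ_1 + 2·σ_2 = 6(Δ_1 - Δ_0) = -57
Natural end conditions: σ_0 = σ_2 = 0.
Solving: σ_0 = 0, σ_1 = -57/8, σ_2 = 0.
On [1, 3], g(x) = 7 - 3/4·(x - 1) - 57/16·(x - 1)² + 19/32·(x - 1)³.
With (x - 1) = 1: g(2) = 105/32.

3.2813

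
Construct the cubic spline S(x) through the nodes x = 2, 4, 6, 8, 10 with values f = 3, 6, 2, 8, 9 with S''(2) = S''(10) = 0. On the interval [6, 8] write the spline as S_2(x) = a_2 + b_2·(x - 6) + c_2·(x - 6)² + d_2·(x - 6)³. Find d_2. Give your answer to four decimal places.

-0.7366

Write m_i for S''(x_i). With h_i = 2, 2, 2, 2 and divided differences Δ_i = 3/2, -2, 3, 1/2, the continuity of S' gives the tridiagonal system
  2·m_0 + 8·m_1 + 2·m_2 = 6(Δ_1 - Δ_0) = -21
  2·m_1 + 8·m_2 + 2·m_3 = 6(Δ_2 - Δ_1) = 30
  2·m_2 + 8·m_3 + 2·m_4 = 6(Δ_3 - Δ_2) = -15
Natural end conditions: m_0 = m_4 = 0.
Hence m_0 = 0, m_1 = -225/56, m_2 = 39/7, m_3 = -183/56, m_4 = 0.
On [6, 8], with S_2(x) = a_2 + b_2·(x - 6) + c_2·(x - 6)² + d_2·(x - 6)³: c_2 = m_2/2 = 39/14, d_2 = (m_3 - m_2)/(6h_2) = -165/224, b_2 = Δ_2 - h_2(2m_2 + m_3)/6 = 3/8.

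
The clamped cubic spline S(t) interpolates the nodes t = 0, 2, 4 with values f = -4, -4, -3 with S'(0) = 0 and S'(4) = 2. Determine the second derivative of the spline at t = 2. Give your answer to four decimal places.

-0.2500

Write M_i for S''(x_i). With h_i = 2, 2 and divided differences Δ_i = 0, 1/2, the continuity of S' gives the tridiagonal system
  2·M_0 + 8·M_1 + 2·M_2 = 6(Δ_1 - Δ_0) = 3
Clamped end conditions give two more equations: 2h_0·M_0 + h_0·M_1 = 6(Δ_0 - S'(0)) = 0 and h_1·M_1 + 2h_1·M_2 = 6(S'(4) - Δ_1) = 9.
Forward elimination and back-substitution give M_0 = 1/8, M_1 = -1/4, M_2 = 19/8.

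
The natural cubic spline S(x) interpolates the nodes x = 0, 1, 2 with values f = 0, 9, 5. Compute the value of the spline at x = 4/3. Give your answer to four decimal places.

Put M_i = S'' at the i-th knot. Here h = (1, 1) and Δ = (9, -4), so the interior equations h_(i-1)·M_(i-1) + 2(h_(i-1)+h_i)·M_i + h_i·M_(i+1) = 6(Δ_i − Δ_(i-1)) read
  1·M_0 + 4·M_1 + 1·M_2 = 6(Δ_1 - Δ_0) = -78
Natural end conditions: M_0 = M_2 = 0.
Solving the tridiagonal system: M_0 = 0, M_1 = -39/2, M_2 = 0.
On [1, 2], S(x) = 9 + 5/2·(x - 1) - 39/4·(x - 1)² + 13/4·(x - 1)³.
With (x - 1) = 1/3: S(4/3) = 479/54.

8.8704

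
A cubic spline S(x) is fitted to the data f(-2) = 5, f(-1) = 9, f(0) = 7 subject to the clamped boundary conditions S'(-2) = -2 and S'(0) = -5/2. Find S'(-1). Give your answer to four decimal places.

Write σ_i for S''(x_i). With h_i = 1, 1 and divided differences Δ_i = 4, -2, the continuity of S' gives the tridiagonal system
  1·σ_0 + 4·σ_1 + 1·σ_2 = 6(Δ_1 - Δ_0) = -36
Clamped end conditions give two more equations: 2h_0·σ_0 + h_0·σ_1 = 6(Δ_0 - S'(-2)) = 36 and h_1·σ_1 + 2h_1·σ_2 = 6(S'(0) - Δ_1) = -3.
Forward elimination and back-substitution give σ_0 = 107/4, σ_1 = -35/2, σ_2 = 29/4.
On [-1, 0], S'(x) = b_1 + 2c_1·(x + 1) + 3d_1·(x + 1)² with b_1 = Δ_1 - h_1(2σ_1 + σ_2)/6 = 21/8, c_1 = σ_1/2 = -35/4, d_1 = (σ_2 - σ_1)/(6h_1) = 33/8. So S'(-1) = 21/8.

2.6250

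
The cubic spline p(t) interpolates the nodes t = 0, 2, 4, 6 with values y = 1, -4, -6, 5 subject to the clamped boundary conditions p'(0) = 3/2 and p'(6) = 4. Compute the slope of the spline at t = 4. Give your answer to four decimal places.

3.3333

With σ_i denoting the second derivative at x_i, h_i = 2, 2, 2, and Δ_i = (y_(i+1) − y_i)/h_i = -5/2, -1, 11/2:
  2·σ_0 + 8·σ_1 + 2·σ_2 = 6(Δ_1 - Δ_0) = 9
  2·σ_1 + 8·σ_2 + 2·σ_3 = 6(Δ_2 - Δ_1) = 39
Clamped end conditions give two more equations: 2h_0·σ_0 + h_0·σ_1 = 6(Δ_0 - p'(0)) = -24 and h_2·σ_2 + 2h_2·σ_3 = 6(p'(6) - Δ_2) = -9.
Solving: σ_0 = -20/3, σ_1 = 4/3, σ_2 = 35/6, σ_3 = -31/6.
On [4, 6], p'(t) = b_2 + 2c_2·(t - 4) + 3d_2·(t - 4)² with b_2 = Δ_2 - h_2(2σ_2 + σ_3)/6 = 10/3, c_2 = σ_2/2 = 35/12, d_2 = (σ_3 - σ_2)/(6h_2) = -11/12. So p'(4) = 10/3.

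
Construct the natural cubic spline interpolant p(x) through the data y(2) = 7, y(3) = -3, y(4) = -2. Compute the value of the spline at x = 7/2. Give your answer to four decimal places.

-3.5313

With σ_i denoting the second derivative at x_i, h_i = 1, 1, and Δ_i = (y_(i+1) − y_i)/h_i = -10, 1:
  1·σ_0 + 4·σ_1 + 1·σ_2 = 6(Δ_1 - Δ_0) = 66
Natural end conditions: σ_0 = σ_2 = 0.
Forward elimination and back-substitution give σ_0 = 0, σ_1 = 33/2, σ_2 = 0.
On [3, 4], p(x) = -3 - 9/2·(x - 3) + 33/4·(x - 3)² - 11/4·(x - 3)³.
With (x - 3) = 1/2: p(7/2) = -113/32.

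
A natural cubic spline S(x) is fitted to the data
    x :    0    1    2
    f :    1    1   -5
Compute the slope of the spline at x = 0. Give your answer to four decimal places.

Write m_i for S''(x_i). With h_i = 1, 1 and divided differences Δ_i = 0, -6, the continuity of S' gives the tridiagonal system
  1·m_0 + 4·m_1 + 1·m_2 = 6(Δ_1 - Δ_0) = -36
Natural end conditions: m_0 = m_2 = 0.
Solving the tridiagonal system: m_0 = 0, m_1 = -9, m_2 = 0.
On [0, 1], S'(x) = b_0 + 2c_0·x + 3d_0·x² with b_0 = Δ_0 - h_0(2m_0 + m_1)/6 = 3/2, c_0 = m_0/2 = 0, d_0 = (m_1 - m_0)/(6h_0) = -3/2. So S'(0) = 3/2.

1.5000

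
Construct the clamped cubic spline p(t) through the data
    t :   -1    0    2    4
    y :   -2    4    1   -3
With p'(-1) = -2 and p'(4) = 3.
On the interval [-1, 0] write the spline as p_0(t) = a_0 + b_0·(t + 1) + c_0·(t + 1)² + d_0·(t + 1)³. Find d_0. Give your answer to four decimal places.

-7.2391

Write σ_i for p''(x_i). With h_i = 1, 2, 2 and divided differences Δ_i = 6, -3/2, -2, the continuity of p' gives the tridiagonal system
  1·σ_0 + 6·σ_1 + 2·σ_2 = 6(Δ_1 - Δ_0) = -45
  2·σ_1 + 8·σ_2 + 2·σ_3 = 6(Δ_2 - Δ_1) = -3
Clamped end conditions give two more equations: 2h_0·σ_0 + h_0·σ_1 = 6(Δ_0 - p'(-1)) = 48 and h_2·σ_2 + 2h_2·σ_3 = 6(p'(4) - Δ_2) = 30.
Solving the tridiagonal system: σ_0 = 701/23, σ_1 = -298/23, σ_2 = 26/23, σ_3 = 319/46.
On [-1, 0], with p_0(t) = a_0 + b_0·(t + 1) + c_0·(t + 1)² + d_0·(t + 1)³: c_0 = σ_0/2 = 701/46, d_0 = (σ_1 - σ_0)/(6h_0) = -333/46, b_0 = Δ_0 - h_0(2σ_0 + σ_1)/6 = -2.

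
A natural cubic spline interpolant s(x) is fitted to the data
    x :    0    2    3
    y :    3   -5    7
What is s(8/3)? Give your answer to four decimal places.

2.2099

Write M_i for s''(x_i). With h_i = 2, 1 and divided differences Δ_i = -4, 12, the continuity of s' gives the tridiagonal system
  2·M_0 + 6·M_1 + 1·M_2 = 6(Δ_1 - Δ_0) = 96
Natural end conditions: M_0 = M_2 = 0.
Solving: M_0 = 0, M_1 = 16, M_2 = 0.
On [2, 3], s(x) = -5 + 20/3·(x - 2) + 8·(x - 2)² - 8/3·(x - 2)³.
With (x - 2) = 2/3: s(8/3) = 179/81.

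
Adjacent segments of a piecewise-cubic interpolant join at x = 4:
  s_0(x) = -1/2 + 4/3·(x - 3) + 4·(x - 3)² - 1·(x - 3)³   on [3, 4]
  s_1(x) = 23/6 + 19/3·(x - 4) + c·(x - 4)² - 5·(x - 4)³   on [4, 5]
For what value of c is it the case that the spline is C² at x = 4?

1

s_0''(x) = 8 - 6·(x - 3), so s_0''(4) = 2. On the right, s_1''(4) = 2c, so c = 1.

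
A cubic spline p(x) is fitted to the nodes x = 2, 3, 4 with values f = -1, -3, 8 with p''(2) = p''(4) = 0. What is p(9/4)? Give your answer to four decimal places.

-2.2617

Write σ_i for p''(x_i). With h_i = 1, 1 and divided differences Δ_i = -2, 11, the continuity of p' gives the tridiagonal system
  1·σ_0 + 4·σ_1 + 1·σ_2 = 6(Δ_1 - Δ_0) = 78
Natural end conditions: σ_0 = σ_2 = 0.
Solving: σ_0 = 0, σ_1 = 39/2, σ_2 = 0.
On [2, 3], p(x) = -1 - 21/4·(x - 2) + 0·(x - 2)² + 13/4·(x - 2)³.
With (x - 2) = 1/4: p(9/4) = -579/256.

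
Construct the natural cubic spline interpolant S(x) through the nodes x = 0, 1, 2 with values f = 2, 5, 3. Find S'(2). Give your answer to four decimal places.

-3.2500

Put M_i = S'' at the i-th knot. Here h = (1, 1) and Δ = (3, -2), so the interior equations h_(i-1)·M_(i-1) + 2(h_(i-1)+h_i)·M_i + h_i·M_(i+1) = 6(Δ_i − Δ_(i-1)) read
  1·M_0 + 4·M_1 + 1·M_2 = 6(Δ_1 - Δ_0) = -30
Natural end conditions: M_0 = M_2 = 0.
Solving the tridiagonal system: M_0 = 0, M_1 = -15/2, M_2 = 0.
On [1, 2], S'(x) = b_1 + 2c_1·(x - 1) + 3d_1·(x - 1)² with b_1 = Δ_1 - h_1(2M_1 + M_2)/6 = 1/2, c_1 = M_1/2 = -15/4, d_1 = (M_2 - M_1)/(6h_1) = 5/4. So S'(2) = -13/4.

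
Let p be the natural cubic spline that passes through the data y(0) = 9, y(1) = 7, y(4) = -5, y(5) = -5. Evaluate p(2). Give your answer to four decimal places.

Write σ_i for p''(x_i). With h_i = 1, 3, 1 and divided differences Δ_i = -2, -4, 0, the continuity of p' gives the tridiagonal system
  1·σ_0 + 8·σ_1 + 3·σ_2 = 6(Δ_1 - Δ_0) = -12
  3·σ_1 + 8·σ_2 + 1·σ_3 = 6(Δ_2 - Δ_1) = 24
Natural end conditions: σ_0 = σ_3 = 0.
Hence σ_0 = 0, σ_1 = -168/55, σ_2 = 228/55, σ_3 = 0.
On [1, 4], p(t) = 7 - 166/55·(t - 1) - 84/55·(t - 1)² + 2/5·(t - 1)³.
With (t - 1) = 1: p(2) = 157/55.

2.8545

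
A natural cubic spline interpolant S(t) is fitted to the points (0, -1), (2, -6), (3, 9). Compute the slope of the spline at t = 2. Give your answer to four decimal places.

Write σ_i for S''(x_i). With h_i = 2, 1 and divided differences Δ_i = -5/2, 15, the continuity of S' gives the tridiagonal system
  2·σ_0 + 6·σ_1 + 1·σ_2 = 6(Δ_1 - Δ_0) = 105
Natural end conditions: σ_0 = σ_2 = 0.
Solving the tridiagonal system: σ_0 = 0, σ_1 = 35/2, σ_2 = 0.
On [2, 3], S'(t) = b_1 + 2c_1·(t - 2) + 3d_1·(t - 2)² with b_1 = Δ_1 - h_1(2σ_1 + σ_2)/6 = 55/6, c_1 = σ_1/2 = 35/4, d_1 = (σ_2 - σ_1)/(6h_1) = -35/12. So S'(2) = 55/6.

9.1667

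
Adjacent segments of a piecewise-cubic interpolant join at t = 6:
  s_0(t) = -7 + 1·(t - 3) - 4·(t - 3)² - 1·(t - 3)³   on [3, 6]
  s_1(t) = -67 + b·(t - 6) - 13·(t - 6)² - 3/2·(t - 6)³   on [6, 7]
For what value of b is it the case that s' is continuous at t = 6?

-50

s_0'(t) = 1 - 8·(t - 3) - 3·(t - 3)², so s_0'(6) = -50. On the right, s_1'(6) = b, so b = -50.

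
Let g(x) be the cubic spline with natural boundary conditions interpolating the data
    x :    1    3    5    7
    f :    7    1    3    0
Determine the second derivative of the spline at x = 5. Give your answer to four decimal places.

-2.8000

Let m_i = g''(x_i). Step sizes h_i = 2, 2, 2; slopes of the chords Δ_i = (y_(i+1) - y_i)/h_i = -3, 1, -3/2.
  2·m_0 + 8·m_1 + 2·m_2 = 6(Δ_1 - Δ_0) = 24
  2·m_1 + 8·m_2 + 2·m_3 = 6(Δ_2 - Δ_1) = -15
Natural end conditions: m_0 = m_3 = 0.
Solving the tridiagonal system: m_0 = 0, m_1 = 37/10, m_2 = -14/5, m_3 = 0.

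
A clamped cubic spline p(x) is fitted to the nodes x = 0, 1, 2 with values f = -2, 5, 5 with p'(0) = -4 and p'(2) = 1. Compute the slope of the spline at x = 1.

Let M_i = p''(x_i). Step sizes h_i = 1, 1; slopes of the chords Δ_i = (y_(i+1) - y_i)/h_i = 7, 0.
  1·M_0 + 4·M_1 + 1·M_2 = 6(Δ_1 - Δ_0) = -42
Clamped end conditions give two more equations: 2h_0·M_0 + h_0·M_1 = 6(Δ_0 - p'(0)) = 66 and h_1·M_1 + 2h_1·M_2 = 6(p'(2) - Δ_1) = 6.
Solving the tridiagonal system: M_0 = 46, M_1 = -26, M_2 = 16.
On [1, 2], p'(x) = b_1 + 2c_1·(x - 1) + 3d_1·(x - 1)² with b_1 = Δ_1 - h_1(2M_1 + M_2)/6 = 6, c_1 = M_1/2 = -13, d_1 = (M_2 - M_1)/(6h_1) = 7. So p'(1) = 6.

6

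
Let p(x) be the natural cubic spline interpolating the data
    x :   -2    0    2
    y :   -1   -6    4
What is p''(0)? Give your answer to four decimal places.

Write M_i for p''(x_i). With h_i = 2, 2 and divided differences Δ_i = -5/2, 5, the continuity of p' gives the tridiagonal system
  2·M_0 + 8·M_1 + 2·M_2 = 6(Δ_1 - Δ_0) = 45
Natural end conditions: M_0 = M_2 = 0.
Forward elimination and back-substitution give M_0 = 0, M_1 = 45/8, M_2 = 0.

5.6250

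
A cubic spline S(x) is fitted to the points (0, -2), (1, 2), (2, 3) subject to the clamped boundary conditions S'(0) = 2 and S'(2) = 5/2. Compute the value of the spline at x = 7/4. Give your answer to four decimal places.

With M_i denoting the second derivative at x_i, h_i = 1, 1, and Δ_i = (y_(i+1) − y_i)/h_i = 4, 1:
  1·M_0 + 4·M_1 + 1·M_2 = 6(Δ_1 - Δ_0) = -18
Clamped end conditions give two more equations: 2h_0·M_0 + h_0·M_1 = 6(Δ_0 - S'(0)) = 12 and h_1·M_1 + 2h_1·M_2 = 6(S'(2) - Δ_1) = 9.
Solving: M_0 = 43/4, M_1 = -19/2, M_2 = 37/4.
On [1, 2], S(x) = 2 + 21/8·(x - 1) - 19/4·(x - 1)² + 25/8·(x - 1)³.
With (x - 1) = 3/4: S(7/4) = 1339/512.

2.6152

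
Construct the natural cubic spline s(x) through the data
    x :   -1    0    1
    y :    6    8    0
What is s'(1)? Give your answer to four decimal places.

Put M_i = s'' at the i-th knot. Here h = (1, 1) and Δ = (2, -8), so the interior equations h_(i-1)·M_(i-1) + 2(h_(i-1)+h_i)·M_i + h_i·M_(i+1) = 6(Δ_i − Δ_(i-1)) read
  1·M_0 + 4·M_1 + 1·M_2 = 6(Δ_1 - Δ_0) = -60
Natural end conditions: M_0 = M_2 = 0.
Forward elimination and back-substitution give M_0 = 0, M_1 = -15, M_2 = 0.
On [0, 1], s'(x) = b_1 + 2c_1·x + 3d_1·x² with b_1 = Δ_1 - h_1(2M_1 + M_2)/6 = -3, c_1 = M_1/2 = -15/2, d_1 = (M_2 - M_1)/(6h_1) = 5/2. So s'(1) = -21/2.

-10.5000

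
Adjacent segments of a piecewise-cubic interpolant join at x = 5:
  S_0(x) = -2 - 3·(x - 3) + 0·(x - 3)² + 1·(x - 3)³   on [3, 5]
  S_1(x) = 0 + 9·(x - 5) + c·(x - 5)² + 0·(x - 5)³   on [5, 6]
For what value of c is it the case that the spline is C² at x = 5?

6

S_0''(x) = 0 + 6·(x - 3), so S_0''(5) = 12. On the right, S_1''(5) = 2c, so c = 6.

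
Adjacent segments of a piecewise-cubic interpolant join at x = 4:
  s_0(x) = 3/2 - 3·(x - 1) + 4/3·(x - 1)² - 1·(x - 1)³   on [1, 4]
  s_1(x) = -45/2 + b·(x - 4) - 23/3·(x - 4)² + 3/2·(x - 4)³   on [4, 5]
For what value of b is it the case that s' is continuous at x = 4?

s_0'(x) = -3 + 8/3·(x - 1) - 3·(x - 1)², so s_0'(4) = -22. On the right, s_1'(4) = b, so b = -22.

-22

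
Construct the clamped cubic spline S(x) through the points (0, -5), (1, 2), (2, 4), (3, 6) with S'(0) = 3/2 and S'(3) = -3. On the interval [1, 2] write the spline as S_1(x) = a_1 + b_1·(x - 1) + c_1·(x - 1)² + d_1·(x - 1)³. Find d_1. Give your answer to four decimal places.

With m_i denoting the second derivative at x_i, h_i = 1, 1, 1, and Δ_i = (y_(i+1) − y_i)/h_i = 7, 2, 2:
  1·m_0 + 4·m_1 + 1·m_2 = 6(Δ_1 - Δ_0) = -30
  1·m_1 + 4·m_2 + 1·m_3 = 6(Δ_2 - Δ_1) = 0
Clamped end conditions give two more equations: 2h_0·m_0 + h_0·m_1 = 6(Δ_0 - S'(0)) = 33 and h_2·m_2 + 2h_2·m_3 = 6(S'(3) - Δ_2) = -30.
Solving: m_0 = 122/5, m_1 = -79/5, m_2 = 44/5, m_3 = -97/5.
On [1, 2], with S_1(x) = a_1 + b_1·(x - 1) + c_1·(x - 1)² + d_1·(x - 1)³: c_1 = m_1/2 = -79/10, d_1 = (m_2 - m_1)/(6h_1) = 41/10, b_1 = Δ_1 - h_1(2m_1 + m_2)/6 = 29/5.

4.1000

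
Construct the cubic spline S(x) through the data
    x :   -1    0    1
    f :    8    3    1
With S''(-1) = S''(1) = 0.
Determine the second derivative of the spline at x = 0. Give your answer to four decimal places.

4.5000

Put M_i = S'' at the i-th knot. Here h = (1, 1) and Δ = (-5, -2), so the interior equations h_(i-1)·M_(i-1) + 2(h_(i-1)+h_i)·M_i + h_i·M_(i+1) = 6(Δ_i − Δ_(i-1)) read
  1·M_0 + 4·M_1 + 1·M_2 = 6(Δ_1 - Δ_0) = 18
Natural end conditions: M_0 = M_2 = 0.
Solving: M_0 = 0, M_1 = 9/2, M_2 = 0.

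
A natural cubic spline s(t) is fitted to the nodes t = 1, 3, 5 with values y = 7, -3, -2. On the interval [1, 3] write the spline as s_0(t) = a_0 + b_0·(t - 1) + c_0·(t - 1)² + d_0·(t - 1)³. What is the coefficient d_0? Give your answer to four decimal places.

With M_i denoting the second derivative at x_i, h_i = 2, 2, and Δ_i = (y_(i+1) − y_i)/h_i = -5, 1/2:
  2·M_0 + 8·M_1 + 2·M_2 = 6(Δ_1 - Δ_0) = 33
Natural end conditions: M_0 = M_2 = 0.
Solving: M_0 = 0, M_1 = 33/8, M_2 = 0.
On [1, 3], with s_0(t) = a_0 + b_0·(t - 1) + c_0·(t - 1)² + d_0·(t - 1)³: c_0 = M_0/2 = 0, d_0 = (M_1 - M_0)/(6h_0) = 11/32, b_0 = Δ_0 - h_0(2M_0 + M_1)/6 = -51/8.

0.3438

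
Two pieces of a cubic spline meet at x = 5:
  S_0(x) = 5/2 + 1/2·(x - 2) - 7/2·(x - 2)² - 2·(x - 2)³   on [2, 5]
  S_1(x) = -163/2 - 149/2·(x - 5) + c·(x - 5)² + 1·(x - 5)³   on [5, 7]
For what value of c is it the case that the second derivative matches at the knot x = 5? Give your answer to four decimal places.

S_0''(x) = -7 - 12·(x - 2), so S_0''(5) = -43. On the right, S_1''(5) = 2c, so c = -43/2.

-21.5000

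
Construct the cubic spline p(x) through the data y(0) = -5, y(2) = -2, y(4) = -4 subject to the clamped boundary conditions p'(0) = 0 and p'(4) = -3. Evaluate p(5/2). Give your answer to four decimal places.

With σ_i denoting the second derivative at x_i, h_i = 2, 2, and Δ_i = (y_(i+1) − y_i)/h_i = 3/2, -1:
  2·σ_0 + 8·σ_1 + 2·σ_2 = 6(Δ_1 - Δ_0) = -15
Clamped end conditions give two more equations: 2h_0·σ_0 + h_0·σ_1 = 6(Δ_0 - p'(0)) = 9 and h_1·σ_1 + 2h_1·σ_2 = 6(p'(4) - Δ_1) = -12.
Solving: σ_0 = 27/8, σ_1 = -9/4, σ_2 = -15/8.
On [2, 4], p(x) = -2 + 9/8·(x - 2) - 9/8·(x - 2)² + 1/32·(x - 2)³.
With (x - 2) = 1/2: p(5/2) = -439/256.

-1.7148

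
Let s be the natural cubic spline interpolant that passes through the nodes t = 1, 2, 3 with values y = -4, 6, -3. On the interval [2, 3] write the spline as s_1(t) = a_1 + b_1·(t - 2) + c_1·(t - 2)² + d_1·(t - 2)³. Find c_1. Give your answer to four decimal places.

Write M_i for s''(x_i). With h_i = 1, 1 and divided differences Δ_i = 10, -9, the continuity of s' gives the tridiagonal system
  1·M_0 + 4·M_1 + 1·M_2 = 6(Δ_1 - Δ_0) = -114
Natural end conditions: M_0 = M_2 = 0.
Hence M_0 = 0, M_1 = -57/2, M_2 = 0.
On [2, 3], with s_1(t) = a_1 + b_1·(t - 2) + c_1·(t - 2)² + d_1·(t - 2)³: c_1 = M_1/2 = -57/4, d_1 = (M_2 - M_1)/(6h_1) = 19/4, b_1 = Δ_1 - h_1(2M_1 + M_2)/6 = 1/2.

-14.2500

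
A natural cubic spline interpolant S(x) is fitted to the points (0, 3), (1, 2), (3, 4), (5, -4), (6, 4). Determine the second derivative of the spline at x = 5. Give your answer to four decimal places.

14.9000

Let σ_i = S''(x_i). Step sizes h_i = 1, 2, 2, 1; slopes of the chords Δ_i = (y_(i+1) - y_i)/h_i = -1, 1, -4, 8.
  1·σ_0 + 6·σ_1 + 2·σ_2 = 6(Δ_1 - Δ_0) = 12
  2·σ_1 + 8·σ_2 + 2·σ_3 = 6(Δ_2 - Δ_1) = -30
  2·σ_2 + 6·σ_3 + 1·σ_4 = 6(Δ_3 - Δ_2) = 72
Natural end conditions: σ_0 = σ_4 = 0.
Solving: σ_0 = 0, σ_1 = 49/10, σ_2 = -87/10, σ_3 = 149/10, σ_4 = 0.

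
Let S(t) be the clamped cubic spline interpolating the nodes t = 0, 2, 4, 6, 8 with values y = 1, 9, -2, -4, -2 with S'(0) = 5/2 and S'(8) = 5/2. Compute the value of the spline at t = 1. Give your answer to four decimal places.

5.7567

Let σ_i = S''(x_i). Step sizes h_i = 2, 2, 2, 2; slopes of the chords Δ_i = (y_(i+1) - y_i)/h_i = 4, -11/2, -1, 1.
  2·σ_0 + 8·σ_1 + 2·σ_2 = 6(Δ_1 - Δ_0) = -57
  2·σ_1 + 8·σ_2 + 2·σ_3 = 6(Δ_2 - Δ_1) = 27
  2·σ_2 + 8·σ_3 + 2·σ_4 = 6(Δ_3 - Δ_2) = 12
Clamped end conditions give two more equations: 2h_0·σ_0 + h_0·σ_1 = 6(Δ_0 - S'(0)) = 9 and h_3·σ_3 + 2h_3·σ_4 = 6(S'(8) - Δ_3) = 9.
Solving: σ_0 = 843/112, σ_1 = -591/56, σ_2 = 99/16, σ_3 = -39/56, σ_4 = 291/112.
On [0, 2], S(t) = 1 + 5/2·t + 843/224·t² - 675/448·t³.
With t = 1: S(1) = 2579/448.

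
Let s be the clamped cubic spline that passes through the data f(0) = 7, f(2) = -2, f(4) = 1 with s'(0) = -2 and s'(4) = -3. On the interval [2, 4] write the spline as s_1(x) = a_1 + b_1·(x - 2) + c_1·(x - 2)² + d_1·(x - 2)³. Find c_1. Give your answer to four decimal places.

4.7500

With M_i denoting the second derivative at x_i, h_i = 2, 2, and Δ_i = (y_(i+1) − y_i)/h_i = -9/2, 3/2:
  2·M_0 + 8·M_1 + 2·M_2 = 6(Δ_1 - Δ_0) = 36
Clamped end conditions give two more equations: 2h_0·M_0 + h_0·M_1 = 6(Δ_0 - s'(0)) = -15 and h_1·M_1 + 2h_1·M_2 = 6(s'(4) - Δ_1) = -27.
Solving: M_0 = -17/2, M_1 = 19/2, M_2 = -23/2.
On [2, 4], with s_1(x) = a_1 + b_1·(x - 2) + c_1·(x - 2)² + d_1·(x - 2)³: c_1 = M_1/2 = 19/4, d_1 = (M_2 - M_1)/(6h_1) = -7/4, b_1 = Δ_1 - h_1(2M_1 + M_2)/6 = -1.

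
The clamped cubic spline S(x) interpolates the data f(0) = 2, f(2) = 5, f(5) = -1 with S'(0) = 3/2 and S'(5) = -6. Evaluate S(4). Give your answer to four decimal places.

Let M_i = S''(x_i). Step sizes h_i = 2, 3; slopes of the chords Δ_i = (y_(i+1) - y_i)/h_i = 3/2, -2.
  2·M_0 + 10·M_1 + 3·M_2 = 6(Δ_1 - Δ_0) = -21
Clamped end conditions give two more equations: 2h_0·M_0 + h_0·M_1 = 6(Δ_0 - S'(0)) = 0 and h_1·M_1 + 2h_1·M_2 = 6(S'(5) - Δ_1) = -24.
Solving the tridiagonal system: M_0 = 3/5, M_1 = -6/5, M_2 = -17/5.
On [2, 5], S(x) = 5 + 9/10·(x - 2) - 3/5·(x - 2)² - 11/90·(x - 2)³.
With (x - 2) = 2: S(4) = 154/45.

3.4222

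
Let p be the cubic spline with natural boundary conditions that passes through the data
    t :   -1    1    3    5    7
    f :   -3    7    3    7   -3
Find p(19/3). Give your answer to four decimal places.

1.6878

Put σ_i = p'' at the i-th knot. Here h = (2, 2, 2, 2) and Δ = (5, -2, 2, -5), so the interior equations h_(i-1)·σ_(i-1) + 2(h_(i-1)+h_i)·σ_i + h_i·σ_(i+1) = 6(Δ_i − Δ_(i-1)) read
  2·σ_0 + 8·σ_1 + 2·σ_2 = 6(Δ_1 - Δ_0) = -42
  2·σ_1 + 8·σ_2 + 2·σ_3 = 6(Δ_2 - Δ_1) = 24
  2·σ_2 + 8·σ_3 + 2·σ_4 = 6(Δ_3 - Δ_2) = -42
Natural end conditions: σ_0 = σ_4 = 0.
Hence σ_0 = 0, σ_1 = -48/7, σ_2 = 45/7, σ_3 = -48/7, σ_4 = 0.
On [5, 7], p(t) = 7 - 3/7·(t - 5) - 24/7·(t - 5)² + 4/7·(t - 5)³.
With (t - 5) = 4/3: p(19/3) = 319/189.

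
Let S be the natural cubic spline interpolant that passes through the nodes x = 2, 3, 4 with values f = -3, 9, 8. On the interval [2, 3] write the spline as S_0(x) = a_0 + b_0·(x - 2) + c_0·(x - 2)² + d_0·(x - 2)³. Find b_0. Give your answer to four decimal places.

15.2500

With M_i denoting the second derivative at x_i, h_i = 1, 1, and Δ_i = (y_(i+1) − y_i)/h_i = 12, -1:
  1·M_0 + 4·M_1 + 1·M_2 = 6(Δ_1 - Δ_0) = -78
Natural end conditions: M_0 = M_2 = 0.
Solving: M_0 = 0, M_1 = -39/2, M_2 = 0.
On [2, 3], with S_0(x) = a_0 + b_0·(x - 2) + c_0·(x - 2)² + d_0·(x - 2)³: c_0 = M_0/2 = 0, d_0 = (M_1 - M_0)/(6h_0) = -13/4, b_0 = Δ_0 - h_0(2M_0 + M_1)/6 = 61/4.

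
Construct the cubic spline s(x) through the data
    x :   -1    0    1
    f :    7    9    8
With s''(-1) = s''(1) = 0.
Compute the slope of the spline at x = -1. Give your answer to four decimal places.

2.7500

Write m_i for s''(x_i). With h_i = 1, 1 and divided differences Δ_i = 2, -1, the continuity of s' gives the tridiagonal system
  1·m_0 + 4·m_1 + 1·m_2 = 6(Δ_1 - Δ_0) = -18
Natural end conditions: m_0 = m_2 = 0.
Solving the tridiagonal system: m_0 = 0, m_1 = -9/2, m_2 = 0.
On [-1, 0], s'(x) = b_0 + 2c_0·(x + 1) + 3d_0·(x + 1)² with b_0 = Δ_0 - h_0(2m_0 + m_1)/6 = 11/4, c_0 = m_0/2 = 0, d_0 = (m_1 - m_0)/(6h_0) = -3/4. So s'(-1) = 11/4.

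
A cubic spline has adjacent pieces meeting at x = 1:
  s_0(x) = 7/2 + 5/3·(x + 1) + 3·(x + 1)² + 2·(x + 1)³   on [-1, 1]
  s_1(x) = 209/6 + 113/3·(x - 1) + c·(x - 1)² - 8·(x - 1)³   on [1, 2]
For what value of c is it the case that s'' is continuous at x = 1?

15

s_0''(x) = 6 + 12·(x + 1), so s_0''(1) = 30. On the right, s_1''(1) = 2c, so c = 15.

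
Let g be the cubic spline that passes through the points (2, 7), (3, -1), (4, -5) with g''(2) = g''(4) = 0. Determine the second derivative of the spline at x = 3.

6

Let σ_i = g''(x_i). Step sizes h_i = 1, 1; slopes of the chords Δ_i = (y_(i+1) - y_i)/h_i = -8, -4.
  1·σ_0 + 4·σ_1 + 1·σ_2 = 6(Δ_1 - Δ_0) = 24
Natural end conditions: σ_0 = σ_2 = 0.
Forward elimination and back-substitution give σ_0 = 0, σ_1 = 6, σ_2 = 0.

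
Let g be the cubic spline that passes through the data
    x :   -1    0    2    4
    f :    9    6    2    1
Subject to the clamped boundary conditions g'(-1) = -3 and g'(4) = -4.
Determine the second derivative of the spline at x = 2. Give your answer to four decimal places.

Put σ_i = g'' at the i-th knot. Here h = (1, 2, 2) and Δ = (-3, -2, -1/2), so the interior equations h_(i-1)·σ_(i-1) + 2(h_(i-1)+h_i)·σ_i + h_i·σ_(i+1) = 6(Δ_i − Δ_(i-1)) read
  1·σ_0 + 6·σ_1 + 2·σ_2 = 6(Δ_1 - Δ_0) = 6
  2·σ_1 + 8·σ_2 + 2·σ_3 = 6(Δ_2 - Δ_1) = 9
Clamped end conditions give two more equations: 2h_0·σ_0 + h_0·σ_1 = 6(Δ_0 - g'(-1)) = 0 and h_2·σ_2 + 2h_2·σ_3 = 6(g'(4) - Δ_2) = -21.
Forward elimination and back-substitution give σ_0 = -1/23, σ_1 = 2/23, σ_2 = 127/46, σ_3 = -305/46.

2.7609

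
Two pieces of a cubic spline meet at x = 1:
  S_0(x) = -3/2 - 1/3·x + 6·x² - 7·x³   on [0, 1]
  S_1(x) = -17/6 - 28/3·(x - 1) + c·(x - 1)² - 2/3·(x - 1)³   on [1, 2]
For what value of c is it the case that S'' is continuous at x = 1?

S_0''(x) = 12 - 42·x, so S_0''(1) = -30. On the right, S_1''(1) = 2c, so c = -15.

-15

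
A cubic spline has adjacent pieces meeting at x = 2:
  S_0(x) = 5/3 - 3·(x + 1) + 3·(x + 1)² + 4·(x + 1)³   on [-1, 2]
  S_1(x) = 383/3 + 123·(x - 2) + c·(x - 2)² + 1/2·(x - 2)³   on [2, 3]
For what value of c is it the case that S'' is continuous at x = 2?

39

S_0''(x) = 6 + 24·(x + 1), so S_0''(2) = 78. On the right, S_1''(2) = 2c, so c = 39.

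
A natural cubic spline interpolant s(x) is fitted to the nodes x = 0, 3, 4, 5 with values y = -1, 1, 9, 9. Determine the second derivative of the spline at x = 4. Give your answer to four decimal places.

Let M_i = s''(x_i). Step sizes h_i = 3, 1, 1; slopes of the chords Δ_i = (y_(i+1) - y_i)/h_i = 2/3, 8, 0.
  3·M_0 + 8·M_1 + 1·M_2 = 6(Δ_1 - Δ_0) = 44
  1·M_1 + 4·M_2 + 1·M_3 = 6(Δ_2 - Δ_1) = -48
Natural end conditions: M_0 = M_3 = 0.
Solving: M_0 = 0, M_1 = 224/31, M_2 = -428/31, M_3 = 0.

-13.8065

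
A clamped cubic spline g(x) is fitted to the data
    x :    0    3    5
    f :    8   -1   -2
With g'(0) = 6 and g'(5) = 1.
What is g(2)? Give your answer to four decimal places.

Write σ_i for g''(x_i). With h_i = 3, 2 and divided differences Δ_i = -3, -1/2, the continuity of g' gives the tridiagonal system
  3·σ_0 + 10·σ_1 + 2·σ_2 = 6(Δ_1 - Δ_0) = 15
Clamped end conditions give two more equations: 2h_0·σ_0 + h_0·σ_1 = 6(Δ_0 - g'(0)) = -54 and h_1·σ_1 + 2h_1·σ_2 = 6(g'(5) - Δ_1) = 9.
Hence σ_0 = -23/2, σ_1 = 5, σ_2 = -1/4.
On [0, 3], g(x) = 8 + 6·x - 23/4·x² + 11/12·x³.
With x = 2: g(2) = 13/3.

4.3333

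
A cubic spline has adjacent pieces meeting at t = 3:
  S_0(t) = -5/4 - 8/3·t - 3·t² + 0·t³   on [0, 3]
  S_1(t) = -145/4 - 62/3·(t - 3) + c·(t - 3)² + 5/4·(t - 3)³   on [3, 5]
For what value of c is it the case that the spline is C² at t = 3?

-3

S_0''(t) = -6 + 0·t, so S_0''(3) = -6. On the right, S_1''(3) = 2c, so c = -3.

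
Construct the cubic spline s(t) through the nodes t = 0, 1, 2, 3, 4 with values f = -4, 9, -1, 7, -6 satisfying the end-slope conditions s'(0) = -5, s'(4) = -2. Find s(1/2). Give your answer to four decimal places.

1.3817

Let M_i = s''(x_i). Step sizes h_i = 1, 1, 1, 1; slopes of the chords Δ_i = (y_(i+1) - y_i)/h_i = 13, -10, 8, -13.
  1·M_0 + 4·M_1 + 1·M_2 = 6(Δ_1 - Δ_0) = -138
  1·M_1 + 4·M_2 + 1·M_3 = 6(Δ_2 - Δ_1) = 108
  1·M_2 + 4·M_3 + 1·M_4 = 6(Δ_3 - Δ_2) = -126
Clamped end conditions give two more equations: 2h_0·M_0 + h_0·M_1 = 6(Δ_0 - s'(0)) = 108 and h_3·M_3 + 2h_3·M_4 = 6(s'(4) - Δ_3) = 66.
Hence M_0 = 2523/28, M_1 = -1011/14, M_2 = 243/4, M_3 = -879/14, M_4 = 1803/28.
On [0, 1], s(t) = -4 - 5·t + 2523/56·t² - 1515/56·t³.
With t = 1/2: s(1/2) = 619/448.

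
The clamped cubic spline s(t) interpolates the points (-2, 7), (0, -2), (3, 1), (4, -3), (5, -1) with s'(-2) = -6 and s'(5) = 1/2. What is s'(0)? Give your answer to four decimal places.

Let M_i = s''(x_i). Step sizes h_i = 2, 3, 1, 1; slopes of the chords Δ_i = (y_(i+1) - y_i)/h_i = -9/2, 1, -4, 2.
  2·M_0 + 10·M_1 + 3·M_2 = 6(Δ_1 - Δ_0) = 33
  3·M_1 + 8·M_2 + 1·M_3 = 6(Δ_2 - Δ_1) = -30
  1·M_2 + 4·M_3 + 1·M_4 = 6(Δ_3 - Δ_2) = 36
Clamped end conditions give two more equations: 2h_0·M_0 + h_0·M_1 = 6(Δ_0 - s'(-2)) = 9 and h_3·M_3 + 2h_3·M_4 = 6(s'(5) - Δ_3) = -9.
Forward elimination and back-substitution give M_0 = -113/188, M_1 = 268/47, M_2 = -715/94, M_3 = 646/47, M_4 = -1069/94.
On [0, 3], s'(t) = b_1 + 2c_1·t + 3d_1·t² with b_1 = Δ_1 - h_1(2M_1 + M_2)/6 = -169/188, c_1 = M_1/2 = 134/47, d_1 = (M_2 - M_1)/(6h_1) = -139/188. So s'(0) = -169/188.

-0.8989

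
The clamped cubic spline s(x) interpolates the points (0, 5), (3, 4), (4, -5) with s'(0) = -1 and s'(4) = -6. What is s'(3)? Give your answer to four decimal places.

-7.8750

Put M_i = s'' at the i-th knot. Here h = (3, 1) and Δ = (-1/3, -9), so the interior equations h_(i-1)·M_(i-1) + 2(h_(i-1)+h_i)·M_i + h_i·M_(i+1) = 6(Δ_i − Δ_(i-1)) read
  3·M_0 + 8·M_1 + 1·M_2 = 6(Δ_1 - Δ_0) = -52
Clamped end conditions give two more equations: 2h_0·M_0 + h_0·M_1 = 6(Δ_0 - s'(0)) = 4 and h_1·M_1 + 2h_1·M_2 = 6(s'(4) - Δ_1) = 18.
Hence M_0 = 71/12, M_1 = -21/2, M_2 = 57/4.
On [3, 4], s'(x) = b_1 + 2c_1·(x - 3) + 3d_1·(x - 3)² with b_1 = Δ_1 - h_1(2M_1 + M_2)/6 = -63/8, c_1 = M_1/2 = -21/4, d_1 = (M_2 - M_1)/(6h_1) = 33/8. So s'(3) = -63/8.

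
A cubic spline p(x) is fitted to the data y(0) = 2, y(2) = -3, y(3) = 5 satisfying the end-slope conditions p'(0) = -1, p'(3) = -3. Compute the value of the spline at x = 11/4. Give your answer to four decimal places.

Put M_i = p'' at the i-th knot. Here h = (2, 1) and Δ = (-5/2, 8), so the interior equations h_(i-1)·M_(i-1) + 2(h_(i-1)+h_i)·M_i + h_i·M_(i+1) = 6(Δ_i − Δ_(i-1)) read
  2·M_0 + 6·M_1 + 1·M_2 = 6(Δ_1 - Δ_0) = 63
Clamped end conditions give two more equations: 2h_0·M_0 + h_0·M_1 = 6(Δ_0 - p'(0)) = -9 and h_1·M_1 + 2h_1·M_2 = 6(p'(3) - Δ_1) = -66.
Solving: M_0 = -161/12, M_1 = 67/3, M_2 = -265/6.
On [2, 3], p(x) = -3 + 95/12·(x - 2) + 67/6·(x - 2)² - 133/12·(x - 2)³.
With (x - 2) = 3/4: p(11/4) = 1163/256.

4.5430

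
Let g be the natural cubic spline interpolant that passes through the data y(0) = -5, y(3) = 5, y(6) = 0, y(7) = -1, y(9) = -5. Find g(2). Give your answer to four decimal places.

Put σ_i = g'' at the i-th knot. Here h = (3, 3, 1, 2) and Δ = (10/3, -5/3, -1, -2), so the interior equations h_(i-1)·σ_(i-1) + 2(h_(i-1)+h_i)·σ_i + h_i·σ_(i+1) = 6(Δ_i − Δ_(i-1)) read
  3·σ_0 + 12·σ_1 + 3·σ_2 = 6(Δ_1 - Δ_0) = -30
  3·σ_1 + 8·σ_2 + 1·σ_3 = 6(Δ_2 - Δ_1) = 4
  1·σ_2 + 6·σ_3 + 2·σ_4 = 6(Δ_3 - Δ_2) = -6
Natural end conditions: σ_0 = σ_4 = 0.
Solving: σ_0 = 0, σ_1 = -50/17, σ_2 = 30/17, σ_3 = -22/17, σ_4 = 0.
On [0, 3], g(x) = -5 + 245/51·x + 0·x² - 25/153·x³.
With x = 2: g(2) = 505/153.

3.3007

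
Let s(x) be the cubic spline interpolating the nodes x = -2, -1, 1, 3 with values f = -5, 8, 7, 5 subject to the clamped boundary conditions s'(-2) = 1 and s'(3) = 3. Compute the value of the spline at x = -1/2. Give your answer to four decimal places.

12.0666

Write M_i for s''(x_i). With h_i = 1, 2, 2 and divided differences Δ_i = 13, -1/2, -1, the continuity of s' gives the tridiagonal system
  1·M_0 + 6·M_1 + 2·M_2 = 6(Δ_1 - Δ_0) = -81
  2·M_1 + 8·M_2 + 2·M_3 = 6(Δ_2 - Δ_1) = -3
Clamped end conditions give two more equations: 2h_0·M_0 + h_0·M_1 = 6(Δ_0 - s'(-2)) = 72 and h_2·M_2 + 2h_2·M_3 = 6(s'(3) - Δ_2) = 24.
Forward elimination and back-substitution give M_0 = 1091/23, M_1 = -526/23, M_2 = 101/23, M_3 = 175/46.
On [-1, 1], s(x) = 8 + 611/46·(x + 1) - 263/23·(x + 1)² + 209/92·(x + 1)³.
With (x + 1) = 1/2: s(-1/2) = 8881/736.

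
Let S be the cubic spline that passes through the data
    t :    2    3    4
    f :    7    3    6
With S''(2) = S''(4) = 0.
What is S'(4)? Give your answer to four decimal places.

Put M_i = S'' at the i-th knot. Here h = (1, 1) and Δ = (-4, 3), so the interior equations h_(i-1)·M_(i-1) + 2(h_(i-1)+h_i)·M_i + h_i·M_(i+1) = 6(Δ_i − Δ_(i-1)) read
  1·M_0 + 4·M_1 + 1·M_2 = 6(Δ_1 - Δ_0) = 42
Natural end conditions: M_0 = M_2 = 0.
Solving: M_0 = 0, M_1 = 21/2, M_2 = 0.
On [3, 4], S'(t) = b_1 + 2c_1·(t - 3) + 3d_1·(t - 3)² with b_1 = Δ_1 - h_1(2M_1 + M_2)/6 = -1/2, c_1 = M_1/2 = 21/4, d_1 = (M_2 - M_1)/(6h_1) = -7/4. So S'(4) = 19/4.

4.7500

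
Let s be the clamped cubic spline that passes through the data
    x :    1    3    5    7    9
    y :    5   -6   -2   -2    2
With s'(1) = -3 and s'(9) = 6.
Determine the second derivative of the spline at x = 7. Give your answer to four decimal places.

1.1250

Let σ_i = s''(x_i). Step sizes h_i = 2, 2, 2, 2; slopes of the chords Δ_i = (y_(i+1) - y_i)/h_i = -11/2, 2, 0, 2.
  2·σ_0 + 8·σ_1 + 2·σ_2 = 6(Δ_1 - Δ_0) = 45
  2·σ_1 + 8·σ_2 + 2·σ_3 = 6(Δ_2 - Δ_1) = -12
  2·σ_2 + 8·σ_3 + 2·σ_4 = 6(Δ_3 - Δ_2) = 12
Clamped end conditions give two more equations: 2h_0·σ_0 + h_0·σ_1 = 6(Δ_0 - s'(1)) = -15 and h_3·σ_3 + 2h_3·σ_4 = 6(s'(9) - Δ_3) = 24.
Solving: σ_0 = -129/16, σ_1 = 69/8, σ_2 = -63/16, σ_3 = 9/8, σ_4 = 87/16.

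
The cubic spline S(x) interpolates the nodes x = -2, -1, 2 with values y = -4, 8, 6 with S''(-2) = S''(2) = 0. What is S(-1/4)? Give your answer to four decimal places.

Let σ_i = S''(x_i). Step sizes h_i = 1, 3; slopes of the chords Δ_i = (y_(i+1) - y_i)/h_i = 12, -2/3.
  1·σ_0 + 8·σ_1 + 3·σ_2 = 6(Δ_1 - Δ_0) = -76
Natural end conditions: σ_0 = σ_2 = 0.
Solving: σ_0 = 0, σ_1 = -19/2, σ_2 = 0.
On [-1, 2], S(x) = 8 + 53/6·(x + 1) - 19/4·(x + 1)² + 19/36·(x + 1)³.
With (x + 1) = 3/4: S(-1/4) = 3117/256.

12.1758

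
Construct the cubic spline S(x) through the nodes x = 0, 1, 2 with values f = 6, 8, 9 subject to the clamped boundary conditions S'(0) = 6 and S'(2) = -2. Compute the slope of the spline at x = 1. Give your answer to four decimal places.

Put M_i = S'' at the i-th knot. Here h = (1, 1) and Δ = (2, 1), so the interior equations h_(i-1)·M_(i-1) + 2(h_(i-1)+h_i)·M_i + h_i·M_(i+1) = 6(Δ_i − Δ_(i-1)) read
  1·M_0 + 4·M_1 + 1·M_2 = 6(Δ_1 - Δ_0) = -6
Clamped end conditions give two more equations: 2h_0·M_0 + h_0·M_1 = 6(Δ_0 - S'(0)) = -24 and h_1·M_1 + 2h_1·M_2 = 6(S'(2) - Δ_1) = -18.
Solving: M_0 = -29/2, M_1 = 5, M_2 = -23/2.
On [1, 2], S'(x) = b_1 + 2c_1·(x - 1) + 3d_1·(x - 1)² with b_1 = Δ_1 - h_1(2M_1 + M_2)/6 = 5/4, c_1 = M_1/2 = 5/2, d_1 = (M_2 - M_1)/(6h_1) = -11/4. So S'(1) = 5/4.

1.2500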